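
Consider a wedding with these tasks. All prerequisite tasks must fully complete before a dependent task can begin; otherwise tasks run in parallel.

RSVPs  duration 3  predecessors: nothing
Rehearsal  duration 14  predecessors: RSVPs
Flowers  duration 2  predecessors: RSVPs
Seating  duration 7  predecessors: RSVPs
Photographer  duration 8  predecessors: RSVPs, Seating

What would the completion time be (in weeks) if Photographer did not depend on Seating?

17

With the dependency in place, RSVPs→Seating→Photographer = 3+7+8 = 18 sets the finish at 18 weeks.
Without Seating→Photographer, Photographer's earliest start moves from 10 to 3.
The longest chain is now RSVPs→Rehearsal = 3+14 = 17, so the wedding takes 17 weeks.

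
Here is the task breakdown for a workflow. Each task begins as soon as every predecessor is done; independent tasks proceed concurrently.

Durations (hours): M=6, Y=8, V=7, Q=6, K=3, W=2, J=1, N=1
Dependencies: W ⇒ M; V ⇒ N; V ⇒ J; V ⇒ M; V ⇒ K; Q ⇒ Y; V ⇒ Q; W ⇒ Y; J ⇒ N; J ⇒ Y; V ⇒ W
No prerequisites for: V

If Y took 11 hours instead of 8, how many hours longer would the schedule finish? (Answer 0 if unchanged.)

Critical path before the change: V→Q→Y = 7+6+8 = 21 giving 21 hours.
Since Y is critical, the +3 change carries straight to that chain (now 24 hours).
The critical path is still V→Q→Y; finish is now 24 hours.
Change in finish: 24 − 21 = +3 hours.

3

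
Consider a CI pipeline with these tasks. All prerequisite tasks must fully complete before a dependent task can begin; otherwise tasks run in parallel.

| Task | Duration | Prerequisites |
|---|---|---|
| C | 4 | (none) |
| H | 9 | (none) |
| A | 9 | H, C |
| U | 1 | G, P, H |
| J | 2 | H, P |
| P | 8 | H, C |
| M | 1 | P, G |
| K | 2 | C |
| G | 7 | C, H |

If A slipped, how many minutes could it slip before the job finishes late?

1

The longest chain is H→P→J = 9+8+2 = 19; overall finish 19 minutes.
The longest chain containing A totals 18 minutes.
Slack of A = 10 − 9 = 1 minute.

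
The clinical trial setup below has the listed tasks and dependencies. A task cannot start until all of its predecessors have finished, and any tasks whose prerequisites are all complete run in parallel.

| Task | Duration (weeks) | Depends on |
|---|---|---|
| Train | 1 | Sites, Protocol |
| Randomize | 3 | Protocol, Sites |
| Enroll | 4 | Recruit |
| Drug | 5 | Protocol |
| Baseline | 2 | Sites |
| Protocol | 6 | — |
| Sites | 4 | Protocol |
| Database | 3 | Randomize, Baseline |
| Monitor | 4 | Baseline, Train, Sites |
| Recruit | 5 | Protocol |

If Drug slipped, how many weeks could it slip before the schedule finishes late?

Critical path: Protocol→Sites→Randomize→Database = 6+4+3+3 = 16, so the finish is 16 weeks.
Longest path through Drug: 11 weeks (earliest finish 11, latest finish 16).
Slack of Drug = 11 − 6 = 5 weeks.

5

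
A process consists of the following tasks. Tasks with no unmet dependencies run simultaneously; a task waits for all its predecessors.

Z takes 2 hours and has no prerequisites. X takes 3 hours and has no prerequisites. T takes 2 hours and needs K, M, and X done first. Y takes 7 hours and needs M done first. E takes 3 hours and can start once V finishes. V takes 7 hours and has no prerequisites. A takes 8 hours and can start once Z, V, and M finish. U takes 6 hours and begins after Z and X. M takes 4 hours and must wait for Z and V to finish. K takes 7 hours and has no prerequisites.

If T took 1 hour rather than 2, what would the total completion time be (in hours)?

The binding path is V→M→A = 7+4+8 = 19; finish at 19 hours.
T is off the critical path — its longest chain is 13 hours, giving 6 of slack.
No other chain overtakes it, so the finish is 19 hours.

19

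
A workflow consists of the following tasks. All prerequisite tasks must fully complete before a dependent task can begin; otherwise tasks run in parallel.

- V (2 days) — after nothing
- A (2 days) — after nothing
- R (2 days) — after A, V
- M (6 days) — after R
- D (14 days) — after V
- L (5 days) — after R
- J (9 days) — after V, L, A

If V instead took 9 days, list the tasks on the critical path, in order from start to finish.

As given, the longest chain is V→R→L→J = 2+2+5+9 = 18, so the finish is 18 days.
Since V is critical, the +7 change carries straight to that chain (now 25 days).
That remains the longest chain; total 25 days.

V, R, L, J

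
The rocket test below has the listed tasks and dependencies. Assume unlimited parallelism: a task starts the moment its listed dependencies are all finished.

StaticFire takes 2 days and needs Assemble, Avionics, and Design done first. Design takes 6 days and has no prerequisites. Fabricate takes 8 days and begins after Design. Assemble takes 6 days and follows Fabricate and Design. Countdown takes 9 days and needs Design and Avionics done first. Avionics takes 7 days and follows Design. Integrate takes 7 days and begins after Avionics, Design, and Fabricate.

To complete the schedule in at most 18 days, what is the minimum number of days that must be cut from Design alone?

Current finish: 22 days; target: 18.
Design is on every critical path, so each day cut from Design cuts the finish by one (this holds down to a finish of 17).
Need 22 − 18 = 4 days off Design → Design becomes 2 days, finish becomes 18.

4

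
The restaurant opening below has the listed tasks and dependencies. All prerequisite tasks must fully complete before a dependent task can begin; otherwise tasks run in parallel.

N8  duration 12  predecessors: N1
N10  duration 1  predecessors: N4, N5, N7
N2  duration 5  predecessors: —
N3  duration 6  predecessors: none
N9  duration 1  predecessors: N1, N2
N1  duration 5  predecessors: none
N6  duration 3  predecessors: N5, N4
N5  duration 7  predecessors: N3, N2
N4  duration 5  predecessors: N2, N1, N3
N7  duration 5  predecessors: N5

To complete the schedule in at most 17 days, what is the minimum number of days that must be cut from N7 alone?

Current finish: 19 days; target: 17.
N7 is on every critical path, so each day cut from N7 cuts the finish by one (this holds down to a finish of 17).
Need 19 − 17 = 2 days off N7 → N7 becomes 3 days, finish becomes 17.

2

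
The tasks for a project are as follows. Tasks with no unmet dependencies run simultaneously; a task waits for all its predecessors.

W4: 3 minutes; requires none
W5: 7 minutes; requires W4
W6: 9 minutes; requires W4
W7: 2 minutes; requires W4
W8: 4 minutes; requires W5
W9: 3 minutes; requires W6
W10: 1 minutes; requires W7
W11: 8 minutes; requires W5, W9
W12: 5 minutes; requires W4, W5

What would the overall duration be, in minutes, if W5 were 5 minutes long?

As given, the longest chain is W4→W6→W9→W11 = 3+9+3+8 = 23, so the finish is 23 minutes.
W5 has 5 minutes of float (longest path through it is 18).
No other chain overtakes it, so the finish is 23 minutes.

23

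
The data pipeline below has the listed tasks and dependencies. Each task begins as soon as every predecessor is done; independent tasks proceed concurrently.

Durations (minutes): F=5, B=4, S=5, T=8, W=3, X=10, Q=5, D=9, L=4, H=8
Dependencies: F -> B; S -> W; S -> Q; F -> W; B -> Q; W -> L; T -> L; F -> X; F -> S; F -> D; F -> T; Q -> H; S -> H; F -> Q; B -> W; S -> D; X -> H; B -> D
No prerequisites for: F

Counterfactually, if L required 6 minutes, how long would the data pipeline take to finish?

Critical path before the change: F→S→Q→H = 5+5+5+8 = 23 giving 23 minutes.
L is off the critical path — its longest chain is 17 minutes, giving 6 of slack.
No other chain overtakes it, so the finish is 23 minutes.

23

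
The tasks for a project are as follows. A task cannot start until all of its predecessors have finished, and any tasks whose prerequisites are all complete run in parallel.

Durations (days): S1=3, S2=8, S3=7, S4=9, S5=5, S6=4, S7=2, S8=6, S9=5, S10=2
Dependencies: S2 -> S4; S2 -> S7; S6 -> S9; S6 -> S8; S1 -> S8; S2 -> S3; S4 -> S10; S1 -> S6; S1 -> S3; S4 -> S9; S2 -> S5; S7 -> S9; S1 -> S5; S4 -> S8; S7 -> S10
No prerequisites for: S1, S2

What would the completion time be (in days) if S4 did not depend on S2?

15

Before: longest chain S2→S4→S8 = 8+9+6 = 23, finish 23.
Without S2→S4, S4's earliest start moves from 8 to 0.
After: S2→S3 = 8+7 = 15 → 15 days.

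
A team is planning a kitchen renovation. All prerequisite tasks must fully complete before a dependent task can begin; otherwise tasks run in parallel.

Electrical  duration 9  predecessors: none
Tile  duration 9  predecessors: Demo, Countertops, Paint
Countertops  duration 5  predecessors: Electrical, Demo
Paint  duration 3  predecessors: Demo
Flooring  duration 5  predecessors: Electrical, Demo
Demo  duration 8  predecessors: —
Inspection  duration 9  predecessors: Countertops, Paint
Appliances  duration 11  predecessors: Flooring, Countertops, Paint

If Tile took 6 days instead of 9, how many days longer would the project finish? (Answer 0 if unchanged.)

Baseline: Electrical→Flooring→Appliances = 9+5+11 = 25 → 25 days.
The longest path through Tile is only 23 days, so Tile has float 2.
That remains the longest chain; total 25 days.
Change in finish: 25 − 25 = +0 days.

0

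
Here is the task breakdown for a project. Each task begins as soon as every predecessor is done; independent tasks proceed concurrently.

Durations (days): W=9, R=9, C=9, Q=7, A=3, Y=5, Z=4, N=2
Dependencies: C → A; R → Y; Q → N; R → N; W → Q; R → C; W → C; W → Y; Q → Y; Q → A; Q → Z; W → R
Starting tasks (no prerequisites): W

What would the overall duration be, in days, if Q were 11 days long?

30

Baseline: W→R→C→A = 9+9+9+3 = 30 → 30 days.
Q has 9 days of float (longest path through it is 21).
The critical path is still W→R→C→A; finish is now 30 days.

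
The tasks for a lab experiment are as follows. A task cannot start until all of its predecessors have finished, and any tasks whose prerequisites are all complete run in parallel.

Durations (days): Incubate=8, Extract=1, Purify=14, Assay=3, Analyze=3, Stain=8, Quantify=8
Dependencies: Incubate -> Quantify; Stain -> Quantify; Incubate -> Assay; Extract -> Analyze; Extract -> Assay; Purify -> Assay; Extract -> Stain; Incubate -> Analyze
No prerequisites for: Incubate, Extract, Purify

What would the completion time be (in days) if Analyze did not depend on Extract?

17

Before: longest chain Extract→Stain→Quantify = 1+8+8 = 17, finish 17.
Dropping Extract→Analyze doesn't change Analyze's earliest start (8); another predecessor still binds.
New critical path: Extract→Stain→Quantify = 1+8+8 = 17 ⇒ 17 days.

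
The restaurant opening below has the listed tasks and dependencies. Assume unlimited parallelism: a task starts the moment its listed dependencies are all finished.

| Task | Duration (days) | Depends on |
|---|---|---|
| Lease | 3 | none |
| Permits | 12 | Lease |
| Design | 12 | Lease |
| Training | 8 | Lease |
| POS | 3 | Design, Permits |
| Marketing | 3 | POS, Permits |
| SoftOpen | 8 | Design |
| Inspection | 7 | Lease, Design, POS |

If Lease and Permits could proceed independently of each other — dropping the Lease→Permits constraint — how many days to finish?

Before: longest chain Lease→Permits→POS→Inspection = 3+12+3+7 = 25, finish 25.
Without Lease→Permits, Permits's earliest start moves from 3 to 0.
After: Lease→Design→POS→Inspection = 3+12+3+7 = 25 → 25 days.

25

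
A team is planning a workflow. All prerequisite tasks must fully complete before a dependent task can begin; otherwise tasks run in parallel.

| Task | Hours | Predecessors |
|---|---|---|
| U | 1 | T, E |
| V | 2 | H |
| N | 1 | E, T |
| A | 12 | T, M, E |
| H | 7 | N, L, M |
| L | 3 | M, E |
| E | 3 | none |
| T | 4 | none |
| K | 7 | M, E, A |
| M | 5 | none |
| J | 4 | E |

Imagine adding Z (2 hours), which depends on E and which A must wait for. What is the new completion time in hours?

24

Originally the job takes 24 hours.
With Z inserted, A now waits for max(T, M, E, Z).
New critical path: M→A→K = 5+12+7 = 24 ⇒ 24 hours.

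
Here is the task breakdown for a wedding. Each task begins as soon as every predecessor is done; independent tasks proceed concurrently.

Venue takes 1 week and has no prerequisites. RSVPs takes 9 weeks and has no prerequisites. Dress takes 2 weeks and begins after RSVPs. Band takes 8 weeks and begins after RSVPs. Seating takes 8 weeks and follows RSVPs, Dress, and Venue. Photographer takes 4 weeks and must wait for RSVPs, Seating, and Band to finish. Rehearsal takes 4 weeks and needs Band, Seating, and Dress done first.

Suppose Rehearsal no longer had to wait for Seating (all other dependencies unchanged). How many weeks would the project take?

23

With the dependency in place, RSVPs→Dress→Seating→Photographer = 9+2+8+4 = 23 sets the finish at 23 weeks.
Without Seating→Rehearsal, Rehearsal's earliest start moves from 19 to 17.
New critical path: RSVPs→Dress→Seating→Photographer = 9+2+8+4 = 23 ⇒ 23 weeks.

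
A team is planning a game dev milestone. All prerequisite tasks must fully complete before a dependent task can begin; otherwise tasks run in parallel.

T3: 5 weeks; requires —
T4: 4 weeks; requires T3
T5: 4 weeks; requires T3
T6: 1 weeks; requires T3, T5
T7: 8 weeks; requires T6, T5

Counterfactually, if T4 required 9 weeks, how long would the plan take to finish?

18

Baseline: T3→T5→T6→T7 = 5+4+1+8 = 18 → 18 weeks.
T4 is off the critical path — its longest chain is 9 weeks, giving 9 of slack.
The critical path is still T3→T5→T6→T7; finish is now 18 weeks.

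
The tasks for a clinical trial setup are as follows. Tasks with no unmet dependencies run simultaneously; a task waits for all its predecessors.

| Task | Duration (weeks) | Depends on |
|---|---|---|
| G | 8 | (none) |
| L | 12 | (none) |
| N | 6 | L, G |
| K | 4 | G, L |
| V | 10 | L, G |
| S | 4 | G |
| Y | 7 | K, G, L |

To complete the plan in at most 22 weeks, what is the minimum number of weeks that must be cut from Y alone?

1

Current finish: 23 weeks; target: 22.
Y is on every critical path, so each week cut from Y cuts the finish by one (this holds down to a finish of 22).
Need 23 − 22 = 1 week off Y → Y becomes 6 weeks, finish becomes 22.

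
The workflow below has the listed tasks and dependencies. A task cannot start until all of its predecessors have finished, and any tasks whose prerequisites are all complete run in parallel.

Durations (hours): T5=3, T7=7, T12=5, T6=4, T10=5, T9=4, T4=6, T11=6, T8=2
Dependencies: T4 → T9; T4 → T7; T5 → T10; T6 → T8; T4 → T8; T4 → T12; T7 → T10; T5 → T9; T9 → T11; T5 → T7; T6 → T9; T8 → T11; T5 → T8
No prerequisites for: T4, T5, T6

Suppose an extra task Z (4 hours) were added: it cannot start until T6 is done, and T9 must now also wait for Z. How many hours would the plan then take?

18

Originally the plan takes 18 hours.
With Z inserted, T9 now waits for max(T4, T5, T6, Z).
New critical path: T4→T7→T10 = 6+7+5 = 18 ⇒ 18 hours.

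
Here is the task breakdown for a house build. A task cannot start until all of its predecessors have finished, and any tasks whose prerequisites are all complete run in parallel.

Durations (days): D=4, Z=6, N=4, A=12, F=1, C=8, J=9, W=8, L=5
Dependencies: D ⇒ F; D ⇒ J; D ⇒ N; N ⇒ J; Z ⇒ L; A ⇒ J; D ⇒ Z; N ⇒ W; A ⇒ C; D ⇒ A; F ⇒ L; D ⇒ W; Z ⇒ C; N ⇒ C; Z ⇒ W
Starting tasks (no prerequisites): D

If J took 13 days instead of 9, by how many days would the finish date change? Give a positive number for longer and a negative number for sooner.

4

Baseline: D→A→J = 4+12+9 = 25 → 25 days.
J lies on that path, so at 13 days the path becomes 29 days.
The critical path is still D→A→J; finish is now 29 days.
Change in finish: 29 − 25 = +4 days.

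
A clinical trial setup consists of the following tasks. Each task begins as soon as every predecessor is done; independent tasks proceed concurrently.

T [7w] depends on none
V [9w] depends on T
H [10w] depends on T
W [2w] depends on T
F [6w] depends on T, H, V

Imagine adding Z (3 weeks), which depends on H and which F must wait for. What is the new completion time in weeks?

26

Originally the plan takes 23 weeks.
With Z inserted, F now waits for max(T, H, V, Z).
New critical path: T→H→Z→F = 7+10+3+6 = 26 ⇒ 26 weeks.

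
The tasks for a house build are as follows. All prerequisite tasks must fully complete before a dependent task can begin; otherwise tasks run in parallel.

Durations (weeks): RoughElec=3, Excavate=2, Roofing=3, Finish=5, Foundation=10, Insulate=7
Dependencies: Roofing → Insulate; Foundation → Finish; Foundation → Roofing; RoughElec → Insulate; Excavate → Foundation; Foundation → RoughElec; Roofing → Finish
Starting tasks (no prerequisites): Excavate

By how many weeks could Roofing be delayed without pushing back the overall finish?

0

Excavate→Foundation→Roofing→Insulate = 2+10+3+7 = 22 sets the makespan at 22 weeks.
The longest chain containing Roofing totals 22 weeks.
Float = 22 − 22 = 0.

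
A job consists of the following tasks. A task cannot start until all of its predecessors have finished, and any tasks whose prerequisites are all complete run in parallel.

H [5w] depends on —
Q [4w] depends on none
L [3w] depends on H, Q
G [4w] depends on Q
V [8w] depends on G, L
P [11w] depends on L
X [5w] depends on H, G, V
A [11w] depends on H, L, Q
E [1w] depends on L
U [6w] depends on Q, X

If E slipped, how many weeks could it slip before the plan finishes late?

18

H→L→V→X→U = 5+3+8+5+6 = 27 sets the makespan at 27 weeks.
The longest chain containing E totals 9 weeks.
So E can slip 27 − 9 = 18 weeks.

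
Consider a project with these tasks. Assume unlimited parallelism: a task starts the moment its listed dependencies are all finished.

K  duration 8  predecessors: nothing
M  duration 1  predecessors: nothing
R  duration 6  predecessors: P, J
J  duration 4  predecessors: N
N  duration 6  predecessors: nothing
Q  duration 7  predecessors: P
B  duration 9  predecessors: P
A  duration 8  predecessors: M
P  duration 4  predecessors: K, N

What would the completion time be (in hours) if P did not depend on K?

With the dependency in place, K→P→B = 8+4+9 = 21 sets the finish at 21 hours.
Without K→P, P's earliest start moves from 8 to 6.
The longest chain is now N→P→B = 6+4+9 = 19, so the schedule takes 19 hours.

19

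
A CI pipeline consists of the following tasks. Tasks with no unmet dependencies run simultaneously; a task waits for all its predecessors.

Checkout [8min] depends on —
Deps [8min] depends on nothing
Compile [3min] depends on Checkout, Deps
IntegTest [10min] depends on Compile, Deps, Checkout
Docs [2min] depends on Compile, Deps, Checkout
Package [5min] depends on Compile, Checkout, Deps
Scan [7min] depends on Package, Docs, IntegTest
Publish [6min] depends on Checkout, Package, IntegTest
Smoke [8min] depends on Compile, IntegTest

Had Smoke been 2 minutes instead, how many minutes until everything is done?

Baseline: Checkout→Compile→IntegTest→Smoke = 8+3+10+8 = 29 → 29 minutes.
Smoke is on the critical path; changing it to 2 makes that path 23 minutes.
New critical path: Checkout→Compile→IntegTest→Scan = 8+3+10+7 = 28 ⇒ 28 minutes.

28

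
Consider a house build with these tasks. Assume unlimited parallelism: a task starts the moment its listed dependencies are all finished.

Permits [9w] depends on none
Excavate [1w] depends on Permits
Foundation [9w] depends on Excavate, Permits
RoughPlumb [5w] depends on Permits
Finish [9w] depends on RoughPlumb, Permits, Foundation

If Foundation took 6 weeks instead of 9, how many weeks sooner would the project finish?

Critical path before the change: Permits→Excavate→Foundation→Finish = 9+1+9+9 = 28 giving 28 weeks.
Since Foundation is critical, the -3 change carries straight to that chain (now 25 weeks).
That remains the longest chain; total 25 weeks.
Change in finish: 25 − 28 = -3 weeks.

3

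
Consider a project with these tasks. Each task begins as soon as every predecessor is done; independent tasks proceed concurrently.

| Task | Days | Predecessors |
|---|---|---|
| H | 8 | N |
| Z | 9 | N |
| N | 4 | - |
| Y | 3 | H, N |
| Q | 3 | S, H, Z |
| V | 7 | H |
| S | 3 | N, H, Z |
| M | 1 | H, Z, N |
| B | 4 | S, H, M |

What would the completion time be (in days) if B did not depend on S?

With the dependency in place, N→Z→S→B = 4+9+3+4 = 20 sets the finish at 20 days.
Without S→B, B's earliest start moves from 16 to 14.
New critical path: N→Z→S→Q = 4+9+3+3 = 19 ⇒ 19 days.

19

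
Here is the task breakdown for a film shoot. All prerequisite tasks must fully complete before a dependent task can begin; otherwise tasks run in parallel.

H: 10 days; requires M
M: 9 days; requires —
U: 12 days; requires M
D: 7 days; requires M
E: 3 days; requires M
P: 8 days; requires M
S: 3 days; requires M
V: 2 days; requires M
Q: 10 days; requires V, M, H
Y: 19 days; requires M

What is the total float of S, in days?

M→H→Q = 9+10+10 = 29 sets the makespan at 29 days.
S finishes as early as 12 and must finish by 29.
So S can slip 29 − 12 = 17 days.

17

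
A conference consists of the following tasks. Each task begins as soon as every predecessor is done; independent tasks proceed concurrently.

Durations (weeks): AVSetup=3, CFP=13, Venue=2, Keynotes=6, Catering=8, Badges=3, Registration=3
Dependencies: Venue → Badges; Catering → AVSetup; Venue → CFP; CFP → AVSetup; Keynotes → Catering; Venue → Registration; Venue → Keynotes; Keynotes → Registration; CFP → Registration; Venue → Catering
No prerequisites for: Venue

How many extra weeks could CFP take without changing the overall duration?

Critical path: Venue→Keynotes→Catering→AVSetup = 2+6+8+3 = 19, so the finish is 19 weeks.
The longest chain containing CFP totals 18 weeks.
So CFP can slip 16 − 15 = 1 week.

1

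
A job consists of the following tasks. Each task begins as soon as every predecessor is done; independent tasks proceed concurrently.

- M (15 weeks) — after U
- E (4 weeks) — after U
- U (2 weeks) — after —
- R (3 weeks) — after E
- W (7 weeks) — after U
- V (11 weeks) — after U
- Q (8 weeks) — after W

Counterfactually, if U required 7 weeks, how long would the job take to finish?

22

As given, the longest chain is U→M = 2+15 = 17, so the finish is 17 weeks.
U lies on that path, so at 7 weeks the path becomes 22 weeks.
The critical path is still U→M; finish is now 22 weeks.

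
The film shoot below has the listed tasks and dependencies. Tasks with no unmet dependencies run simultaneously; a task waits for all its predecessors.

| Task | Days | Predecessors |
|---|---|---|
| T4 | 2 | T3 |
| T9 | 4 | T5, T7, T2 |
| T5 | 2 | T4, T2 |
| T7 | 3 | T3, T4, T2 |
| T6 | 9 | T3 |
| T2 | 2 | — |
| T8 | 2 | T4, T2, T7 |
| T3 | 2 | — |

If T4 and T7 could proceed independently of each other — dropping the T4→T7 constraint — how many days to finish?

11

Original critical path: T3→T4→T7→T9 = 2+2+3+4 = 11 ⇒ 11 days.
Without T4→T7, T7's earliest start moves from 4 to 2.
The longest chain is now T3→T6 = 2+9 = 11, so the project takes 11 days.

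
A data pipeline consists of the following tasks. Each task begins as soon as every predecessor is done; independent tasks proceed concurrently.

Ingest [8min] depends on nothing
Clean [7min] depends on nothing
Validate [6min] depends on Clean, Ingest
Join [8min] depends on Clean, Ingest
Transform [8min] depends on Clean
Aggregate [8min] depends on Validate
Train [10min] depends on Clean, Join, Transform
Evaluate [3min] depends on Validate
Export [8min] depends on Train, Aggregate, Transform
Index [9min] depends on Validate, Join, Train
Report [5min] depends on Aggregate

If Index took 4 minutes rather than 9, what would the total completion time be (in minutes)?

34

Actual critical path: Ingest→Join→Train→Index = 8+8+10+9 = 35 ⇒ 35 minutes.
Index lies on that path, so at 4 minutes the path becomes 30 minutes.
Now Ingest→Join→Train→Export = 8+8+10+8 = 34 is longest, so the finish becomes 34 minutes.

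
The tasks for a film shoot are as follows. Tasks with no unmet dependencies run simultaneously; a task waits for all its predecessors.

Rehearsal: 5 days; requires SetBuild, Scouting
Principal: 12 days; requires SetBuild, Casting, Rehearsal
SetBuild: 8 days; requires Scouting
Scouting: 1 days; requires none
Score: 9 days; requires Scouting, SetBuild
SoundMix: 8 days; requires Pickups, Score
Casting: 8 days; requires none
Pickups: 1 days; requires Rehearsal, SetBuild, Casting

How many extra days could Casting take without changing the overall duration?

Scouting→SetBuild→Rehearsal→Principal = 1+8+5+12 = 26 sets the makespan at 26 days.
The longest chain containing Casting totals 20 days.
Float = 26 − 20 = 6.

6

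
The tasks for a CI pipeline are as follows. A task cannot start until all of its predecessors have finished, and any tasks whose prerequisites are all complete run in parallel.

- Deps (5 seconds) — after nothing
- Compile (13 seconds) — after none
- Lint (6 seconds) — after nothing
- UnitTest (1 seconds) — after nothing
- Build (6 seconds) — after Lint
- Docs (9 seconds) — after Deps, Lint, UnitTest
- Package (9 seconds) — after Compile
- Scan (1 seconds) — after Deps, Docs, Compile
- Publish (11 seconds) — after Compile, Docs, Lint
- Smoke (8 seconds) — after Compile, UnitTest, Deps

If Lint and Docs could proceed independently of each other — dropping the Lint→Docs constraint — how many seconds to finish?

With the dependency in place, Lint→Docs→Publish = 6+9+11 = 26 sets the finish at 26 seconds.
Without Lint→Docs, Docs's earliest start moves from 6 to 5.
New critical path: Deps→Docs→Publish = 5+9+11 = 25 ⇒ 25 seconds.

25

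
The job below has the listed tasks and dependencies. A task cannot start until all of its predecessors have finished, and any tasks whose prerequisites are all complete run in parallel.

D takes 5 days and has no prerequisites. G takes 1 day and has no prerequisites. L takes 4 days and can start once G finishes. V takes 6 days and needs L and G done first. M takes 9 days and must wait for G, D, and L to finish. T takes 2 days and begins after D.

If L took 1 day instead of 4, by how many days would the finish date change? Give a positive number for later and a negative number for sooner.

0

Critical path before the change: G→L→M = 1+4+9 = 14 giving 14 days.
Since L is critical, the -3 change carries straight to that chain (now 11 days).
The binding chain switches to D→M = 5+9 = 14; finish 14 days.
Change in finish: 14 − 14 = +0 days.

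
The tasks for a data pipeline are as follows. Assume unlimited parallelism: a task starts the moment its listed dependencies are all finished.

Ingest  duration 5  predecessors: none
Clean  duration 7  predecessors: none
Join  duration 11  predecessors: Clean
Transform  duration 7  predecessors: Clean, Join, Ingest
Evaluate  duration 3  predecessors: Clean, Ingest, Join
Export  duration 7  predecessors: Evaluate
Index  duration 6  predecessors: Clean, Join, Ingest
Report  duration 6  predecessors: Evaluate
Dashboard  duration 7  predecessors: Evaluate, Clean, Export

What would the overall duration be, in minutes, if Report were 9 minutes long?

35

Baseline: Clean→Join→Evaluate→Export→Dashboard = 7+11+3+7+7 = 35 → 35 minutes.
The longest path through Report is only 27 minutes, so Report has float 8.
No other chain overtakes it, so the finish is 35 minutes.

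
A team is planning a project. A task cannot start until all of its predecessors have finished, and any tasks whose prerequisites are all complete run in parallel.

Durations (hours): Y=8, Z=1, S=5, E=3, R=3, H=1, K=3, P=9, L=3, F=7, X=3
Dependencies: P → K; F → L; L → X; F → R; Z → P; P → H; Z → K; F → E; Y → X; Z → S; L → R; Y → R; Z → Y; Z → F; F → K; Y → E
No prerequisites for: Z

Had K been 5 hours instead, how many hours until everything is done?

15

Actual critical path: Z→F→L→R = 1+7+3+3 = 14 ⇒ 14 hours.
K has 1 hour of float (longest path through it is 13).
Now Z→P→K = 1+9+5 = 15 is longest, so the finish becomes 15 hours.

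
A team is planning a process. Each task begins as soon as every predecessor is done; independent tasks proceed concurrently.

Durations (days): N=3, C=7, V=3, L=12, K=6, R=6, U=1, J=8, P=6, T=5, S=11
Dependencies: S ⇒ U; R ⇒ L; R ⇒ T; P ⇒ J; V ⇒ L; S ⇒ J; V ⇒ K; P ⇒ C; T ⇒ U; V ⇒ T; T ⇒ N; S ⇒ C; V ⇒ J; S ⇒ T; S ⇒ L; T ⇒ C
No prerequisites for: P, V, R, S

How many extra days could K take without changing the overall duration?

Critical path: S→T→C = 11+5+7 = 23, so the finish is 23 days.
Longest path through K: 9 days (earliest finish 9, latest finish 23).
Float = 23 − 9 = 14.

14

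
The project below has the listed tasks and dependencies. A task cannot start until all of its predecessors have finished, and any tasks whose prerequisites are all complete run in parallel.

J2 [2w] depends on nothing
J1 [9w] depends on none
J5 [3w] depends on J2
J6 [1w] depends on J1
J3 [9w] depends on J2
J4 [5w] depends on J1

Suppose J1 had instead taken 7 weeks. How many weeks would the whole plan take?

12

Critical path before the change: J1→J4 = 9+5 = 14 giving 14 weeks.
Since J1 is critical, the -2 change carries straight to that chain (now 12 weeks).
That remains the longest chain; total 12 weeks.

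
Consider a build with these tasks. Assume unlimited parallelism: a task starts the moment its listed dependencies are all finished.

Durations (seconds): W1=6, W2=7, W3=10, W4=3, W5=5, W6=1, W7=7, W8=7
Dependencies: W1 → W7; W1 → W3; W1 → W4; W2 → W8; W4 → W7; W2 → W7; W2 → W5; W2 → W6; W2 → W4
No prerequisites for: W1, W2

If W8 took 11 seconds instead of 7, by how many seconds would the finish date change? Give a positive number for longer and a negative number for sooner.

1

Critical path before the change: W2→W4→W7 = 7+3+7 = 17 giving 17 seconds.
W8 has 3 seconds of float (longest path through it is 14).
The binding chain switches to W2→W8 = 7+11 = 18; finish 18 seconds.
Change in finish: 18 − 17 = +1 seconds.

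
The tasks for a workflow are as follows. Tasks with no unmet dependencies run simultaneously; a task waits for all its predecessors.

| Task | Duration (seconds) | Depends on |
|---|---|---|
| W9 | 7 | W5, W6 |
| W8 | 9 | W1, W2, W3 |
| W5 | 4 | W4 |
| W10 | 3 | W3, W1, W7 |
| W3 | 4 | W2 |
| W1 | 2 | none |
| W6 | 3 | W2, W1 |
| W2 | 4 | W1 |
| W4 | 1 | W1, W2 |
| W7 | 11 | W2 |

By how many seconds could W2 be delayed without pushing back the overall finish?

The longest chain is W1→W2→W7→W10 = 2+4+11+3 = 20; overall finish 20 seconds.
Longest path through W2: 20 seconds (earliest finish 6, latest finish 6).
So W2 can slip 6 − 6 = 0 seconds.

0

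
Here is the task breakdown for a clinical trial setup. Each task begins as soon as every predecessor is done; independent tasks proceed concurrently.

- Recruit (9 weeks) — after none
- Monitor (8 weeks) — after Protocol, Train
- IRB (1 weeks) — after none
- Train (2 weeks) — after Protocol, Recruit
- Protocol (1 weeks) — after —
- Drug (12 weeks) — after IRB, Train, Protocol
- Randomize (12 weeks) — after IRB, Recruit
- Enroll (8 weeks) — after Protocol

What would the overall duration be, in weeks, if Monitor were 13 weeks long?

As given, the longest chain is Recruit→Train→Drug = 9+2+12 = 23, so the finish is 23 weeks.
Monitor has 4 weeks of float (longest path through it is 19).
New critical path: Recruit→Train→Monitor = 9+2+13 = 24 ⇒ 24 weeks.

24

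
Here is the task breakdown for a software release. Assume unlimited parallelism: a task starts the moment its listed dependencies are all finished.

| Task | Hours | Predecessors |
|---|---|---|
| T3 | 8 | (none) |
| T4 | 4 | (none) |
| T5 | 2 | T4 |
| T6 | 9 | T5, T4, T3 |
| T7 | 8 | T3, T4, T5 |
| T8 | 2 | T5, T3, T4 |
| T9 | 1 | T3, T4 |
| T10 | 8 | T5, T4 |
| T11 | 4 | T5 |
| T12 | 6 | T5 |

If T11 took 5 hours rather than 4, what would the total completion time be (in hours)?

17

As given, the longest chain is T3→T6 = 8+9 = 17, so the finish is 17 hours.
T11 is off the critical path — its longest chain is 10 hours, giving 7 of slack.
That remains the longest chain; total 17 hours.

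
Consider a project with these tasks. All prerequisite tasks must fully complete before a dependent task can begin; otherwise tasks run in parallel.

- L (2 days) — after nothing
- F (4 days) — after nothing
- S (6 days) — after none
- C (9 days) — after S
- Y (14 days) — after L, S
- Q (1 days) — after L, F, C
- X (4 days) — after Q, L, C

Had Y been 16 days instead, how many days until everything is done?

22

Baseline: S→Y = 6+14 = 20 → 20 days.
Since Y is critical, the +2 change carries straight to that chain (now 22 days).
That remains the longest chain; total 22 days.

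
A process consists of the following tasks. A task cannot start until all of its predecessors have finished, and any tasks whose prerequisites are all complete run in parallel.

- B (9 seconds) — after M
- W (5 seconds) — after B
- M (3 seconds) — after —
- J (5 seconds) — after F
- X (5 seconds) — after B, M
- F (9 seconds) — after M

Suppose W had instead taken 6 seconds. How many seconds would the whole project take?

Baseline: M→B→W = 3+9+5 = 17 → 17 seconds.
W is on the critical path; changing it to 6 makes that path 18 seconds.
No other chain overtakes it, so the finish is 18 seconds.

18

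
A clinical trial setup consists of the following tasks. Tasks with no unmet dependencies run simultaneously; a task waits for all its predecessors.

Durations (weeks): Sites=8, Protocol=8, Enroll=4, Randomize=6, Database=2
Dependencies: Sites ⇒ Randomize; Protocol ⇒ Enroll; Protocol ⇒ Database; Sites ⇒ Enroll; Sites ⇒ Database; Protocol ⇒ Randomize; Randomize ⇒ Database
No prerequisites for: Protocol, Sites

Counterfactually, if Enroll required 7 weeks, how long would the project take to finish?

16

Critical path before the change: Protocol→Randomize→Database = 8+6+2 = 16 giving 16 weeks.
Enroll is off the critical path — its longest chain is 12 weeks, giving 4 of slack.
No other chain overtakes it, so the finish is 16 weeks.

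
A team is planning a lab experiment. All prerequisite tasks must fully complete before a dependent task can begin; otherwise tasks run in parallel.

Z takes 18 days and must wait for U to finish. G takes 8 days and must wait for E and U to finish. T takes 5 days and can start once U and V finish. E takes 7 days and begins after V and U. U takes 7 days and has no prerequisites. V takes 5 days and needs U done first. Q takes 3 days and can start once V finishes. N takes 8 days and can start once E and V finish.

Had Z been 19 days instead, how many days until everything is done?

Critical path before the change: U→V→E→N = 7+5+7+8 = 27 giving 27 days.
Z is off the critical path — its longest chain is 25 days, giving 2 of slack.
That remains the longest chain; total 27 days.

27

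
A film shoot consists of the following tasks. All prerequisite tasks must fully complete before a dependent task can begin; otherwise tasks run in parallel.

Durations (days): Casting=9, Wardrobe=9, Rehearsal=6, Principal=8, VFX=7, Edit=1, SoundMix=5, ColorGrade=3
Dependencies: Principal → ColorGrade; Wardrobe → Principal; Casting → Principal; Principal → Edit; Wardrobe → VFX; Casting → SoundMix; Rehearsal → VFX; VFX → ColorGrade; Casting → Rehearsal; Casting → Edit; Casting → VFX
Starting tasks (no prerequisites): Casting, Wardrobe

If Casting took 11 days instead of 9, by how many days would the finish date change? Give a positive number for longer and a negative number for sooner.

2

As given, the longest chain is Casting→Rehearsal→VFX→ColorGrade = 9+6+7+3 = 25, so the finish is 25 days.
Casting is on the critical path; changing it to 11 makes that path 27 days.
That remains the longest chain; total 27 days.
Change in finish: 27 − 25 = +2 days.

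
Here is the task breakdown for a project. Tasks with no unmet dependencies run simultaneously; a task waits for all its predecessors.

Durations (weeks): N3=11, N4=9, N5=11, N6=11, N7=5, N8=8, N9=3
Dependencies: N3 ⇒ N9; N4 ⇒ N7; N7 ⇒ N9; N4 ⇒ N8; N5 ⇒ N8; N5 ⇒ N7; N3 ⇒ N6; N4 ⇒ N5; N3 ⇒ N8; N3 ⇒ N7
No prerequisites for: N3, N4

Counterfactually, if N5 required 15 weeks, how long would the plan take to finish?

Actual critical path: N4→N5→N7→N9 = 9+11+5+3 = 28 ⇒ 28 weeks.
N5 is on the critical path; changing it to 15 makes that path 32 weeks.
That remains the longest chain; total 32 weeks.

32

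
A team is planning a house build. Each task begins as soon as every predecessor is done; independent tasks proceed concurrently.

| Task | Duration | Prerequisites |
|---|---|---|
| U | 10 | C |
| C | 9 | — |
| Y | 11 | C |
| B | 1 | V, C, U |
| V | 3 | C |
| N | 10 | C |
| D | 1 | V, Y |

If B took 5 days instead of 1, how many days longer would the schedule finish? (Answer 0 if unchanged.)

Baseline: C→Y→D = 9+11+1 = 21 → 21 days.
B has 1 day of float (longest path through it is 20).
New critical path: C→U→B = 9+10+5 = 24 ⇒ 24 days.
Change in finish: 24 − 21 = +3 days.

3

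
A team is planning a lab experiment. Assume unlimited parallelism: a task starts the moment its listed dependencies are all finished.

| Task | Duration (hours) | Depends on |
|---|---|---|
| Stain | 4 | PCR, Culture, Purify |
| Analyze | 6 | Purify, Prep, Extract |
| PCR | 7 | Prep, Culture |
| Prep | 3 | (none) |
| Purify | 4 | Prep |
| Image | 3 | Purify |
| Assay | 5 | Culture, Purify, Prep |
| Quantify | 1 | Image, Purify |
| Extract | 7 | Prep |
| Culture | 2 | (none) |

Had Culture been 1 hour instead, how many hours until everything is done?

As given, the longest chain is Prep→Extract→Analyze = 3+7+6 = 16, so the finish is 16 hours.
The longest path through Culture is only 13 hours, so Culture has float 3.
No other chain overtakes it, so the finish is 16 hours.

16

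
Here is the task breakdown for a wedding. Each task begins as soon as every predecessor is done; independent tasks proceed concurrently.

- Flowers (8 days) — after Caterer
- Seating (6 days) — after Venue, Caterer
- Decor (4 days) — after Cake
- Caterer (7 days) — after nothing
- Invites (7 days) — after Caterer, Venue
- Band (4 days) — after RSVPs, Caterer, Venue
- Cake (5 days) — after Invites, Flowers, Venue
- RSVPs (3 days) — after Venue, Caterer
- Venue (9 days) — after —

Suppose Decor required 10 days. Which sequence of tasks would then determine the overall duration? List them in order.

Venue, Invites, Cake, Decor

Critical path before the change: Venue→Invites→Cake→Decor = 9+7+5+4 = 25 giving 25 days.
Since Decor is critical, the +6 change carries straight to that chain (now 31 days).
The critical path is still Venue→Invites→Cake→Decor; finish is now 31 days.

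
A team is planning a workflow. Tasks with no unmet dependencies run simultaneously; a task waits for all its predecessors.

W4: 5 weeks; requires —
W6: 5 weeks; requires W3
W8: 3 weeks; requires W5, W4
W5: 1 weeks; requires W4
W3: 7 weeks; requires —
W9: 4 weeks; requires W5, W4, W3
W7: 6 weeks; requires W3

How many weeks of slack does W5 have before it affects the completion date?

3

The longest chain is W3→W7 = 7+6 = 13; overall finish 13 weeks.
The longest chain containing W5 totals 10 weeks.
Float = 13 − 10 = 3.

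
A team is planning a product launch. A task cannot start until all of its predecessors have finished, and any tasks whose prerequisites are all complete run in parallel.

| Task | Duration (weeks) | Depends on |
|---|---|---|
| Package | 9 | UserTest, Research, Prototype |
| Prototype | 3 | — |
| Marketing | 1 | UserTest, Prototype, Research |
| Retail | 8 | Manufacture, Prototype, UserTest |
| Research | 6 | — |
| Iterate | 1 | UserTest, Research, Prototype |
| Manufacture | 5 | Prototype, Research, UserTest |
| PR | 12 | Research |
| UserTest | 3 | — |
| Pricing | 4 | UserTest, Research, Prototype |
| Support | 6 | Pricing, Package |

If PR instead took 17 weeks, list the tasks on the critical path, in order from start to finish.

Actual critical path: Research→Package→Support = 6+9+6 = 21 ⇒ 21 weeks.
PR is off the critical path — its longest chain is 18 weeks, giving 3 of slack.
The binding chain switches to Research→PR = 6+17 = 23; finish 23 weeks.

Research, PR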